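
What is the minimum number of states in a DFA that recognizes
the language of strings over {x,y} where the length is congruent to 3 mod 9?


States track (length) mod 9.
Need 9 states: one per remainder 0..8; accept = remainder 3.

9


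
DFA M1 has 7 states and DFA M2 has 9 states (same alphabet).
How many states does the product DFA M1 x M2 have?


Product construction pairs every M1 state with every M2 state.
7 * 9 = 63

63


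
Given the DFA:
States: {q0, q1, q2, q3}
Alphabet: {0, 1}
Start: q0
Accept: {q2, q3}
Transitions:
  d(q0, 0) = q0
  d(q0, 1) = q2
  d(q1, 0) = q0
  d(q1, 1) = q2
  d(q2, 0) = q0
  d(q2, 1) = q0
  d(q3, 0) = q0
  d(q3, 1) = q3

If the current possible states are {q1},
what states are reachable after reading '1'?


Apply transition on '1' from each current state:
  d(q1, 1) = q2

{q2}


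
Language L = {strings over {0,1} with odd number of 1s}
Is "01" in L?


count('1') = 1; 1 mod 2 = 1

Yes, "01" is in L


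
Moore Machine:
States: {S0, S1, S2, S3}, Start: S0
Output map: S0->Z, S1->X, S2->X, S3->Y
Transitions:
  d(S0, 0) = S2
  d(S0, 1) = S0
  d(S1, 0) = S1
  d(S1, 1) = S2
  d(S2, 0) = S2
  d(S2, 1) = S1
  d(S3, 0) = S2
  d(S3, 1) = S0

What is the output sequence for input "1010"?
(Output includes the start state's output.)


Start: S0 (output Z)
  --1--> S0 (output Z)
  --0--> S2 (output X)
  --1--> S1 (output X)
  --0--> S1 (output X)

"ZZXXX"


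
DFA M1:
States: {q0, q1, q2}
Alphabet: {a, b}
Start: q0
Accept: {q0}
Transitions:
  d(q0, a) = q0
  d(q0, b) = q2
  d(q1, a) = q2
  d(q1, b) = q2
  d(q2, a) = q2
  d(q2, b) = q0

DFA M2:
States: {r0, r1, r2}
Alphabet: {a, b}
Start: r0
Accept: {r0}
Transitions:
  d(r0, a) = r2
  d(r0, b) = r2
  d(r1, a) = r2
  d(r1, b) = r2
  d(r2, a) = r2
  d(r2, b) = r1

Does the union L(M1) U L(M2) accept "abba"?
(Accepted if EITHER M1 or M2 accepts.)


M1: final=q0 accepted=True
M2: final=r2 accepted=False

Yes, union accepts


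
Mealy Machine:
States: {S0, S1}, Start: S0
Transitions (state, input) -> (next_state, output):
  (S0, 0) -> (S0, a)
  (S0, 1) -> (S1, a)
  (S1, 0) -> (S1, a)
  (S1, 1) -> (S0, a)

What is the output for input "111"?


Step-by-step:
  (S0, 1) -> (S1, a)
  (S1, 1) -> (S0, a)
  (S0, 1) -> (S1, a)

"aaa"


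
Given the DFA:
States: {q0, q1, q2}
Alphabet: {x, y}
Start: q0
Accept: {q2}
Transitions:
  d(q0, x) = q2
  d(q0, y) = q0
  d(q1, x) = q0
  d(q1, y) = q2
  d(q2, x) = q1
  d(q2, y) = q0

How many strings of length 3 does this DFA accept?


Enumerating all length-3 strings:
  "xxx" -> q0 [reject]
  "xxy" -> q2 [accept]
  "xyx" -> q2 [accept]
  "xyy" -> q0 [reject]
  "yxx" -> q1 [reject]
  "yxy" -> q0 [reject]
  "yyx" -> q2 [accept]
  "yyy" -> q0 [reject]

3 out of 8


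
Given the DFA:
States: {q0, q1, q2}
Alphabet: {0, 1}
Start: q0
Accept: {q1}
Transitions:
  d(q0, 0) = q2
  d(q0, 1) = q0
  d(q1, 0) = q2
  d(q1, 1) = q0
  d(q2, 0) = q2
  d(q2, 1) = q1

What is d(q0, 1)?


Looking up transition d(q0, 1)

q0


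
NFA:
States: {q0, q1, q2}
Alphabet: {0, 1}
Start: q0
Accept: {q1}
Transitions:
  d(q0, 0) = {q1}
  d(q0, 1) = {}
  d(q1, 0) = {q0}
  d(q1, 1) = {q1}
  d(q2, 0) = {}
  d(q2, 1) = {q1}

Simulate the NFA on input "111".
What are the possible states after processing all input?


Start: {q0}
  --1--> {}
  --1--> {}
  --1--> {}

{} (empty set, no valid transitions)


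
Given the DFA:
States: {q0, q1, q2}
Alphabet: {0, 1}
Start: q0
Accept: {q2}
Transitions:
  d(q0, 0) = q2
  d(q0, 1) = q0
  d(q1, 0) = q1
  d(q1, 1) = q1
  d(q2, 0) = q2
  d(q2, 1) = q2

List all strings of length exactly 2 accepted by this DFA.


All strings of length 2: 4 total
Accepted: 3

"00", "01", "10"


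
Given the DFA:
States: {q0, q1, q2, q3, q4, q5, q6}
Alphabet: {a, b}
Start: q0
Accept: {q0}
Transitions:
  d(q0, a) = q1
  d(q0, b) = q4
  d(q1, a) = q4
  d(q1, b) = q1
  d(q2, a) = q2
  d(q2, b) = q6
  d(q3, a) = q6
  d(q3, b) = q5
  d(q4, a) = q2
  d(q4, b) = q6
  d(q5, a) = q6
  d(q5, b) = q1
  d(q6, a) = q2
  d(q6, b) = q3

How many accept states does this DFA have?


Accept states listed: {q0}
Counting: q0(1)

1


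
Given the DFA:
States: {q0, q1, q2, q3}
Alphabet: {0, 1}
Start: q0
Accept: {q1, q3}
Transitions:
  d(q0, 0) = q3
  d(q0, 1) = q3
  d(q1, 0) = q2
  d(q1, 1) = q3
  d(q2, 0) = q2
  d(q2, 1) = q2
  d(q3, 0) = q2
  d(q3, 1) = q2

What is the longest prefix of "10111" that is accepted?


Run the DFA, marking each prefix where the state is accepting:
  "" -> q0 [reject]
  "1" -> q3 [accept]
  "10" -> q2 [reject]
  "101" -> q2 [reject]
  "1011" -> q2 [reject]
  "10111" -> q2 [reject]

"1"


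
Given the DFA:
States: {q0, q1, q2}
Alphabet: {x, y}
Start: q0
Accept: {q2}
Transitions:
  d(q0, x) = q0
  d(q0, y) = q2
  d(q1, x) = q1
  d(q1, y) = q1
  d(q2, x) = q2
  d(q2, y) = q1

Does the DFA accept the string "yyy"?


Trace: q0 -> q2 -> q1 -> q1
Final state: q1
Accept states: {q2}

No, rejected (final state q1 is not an accept state)


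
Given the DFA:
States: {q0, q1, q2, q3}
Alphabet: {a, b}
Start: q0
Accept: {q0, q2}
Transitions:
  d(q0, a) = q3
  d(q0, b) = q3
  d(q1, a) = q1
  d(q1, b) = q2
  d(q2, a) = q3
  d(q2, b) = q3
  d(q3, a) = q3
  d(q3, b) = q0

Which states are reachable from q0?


BFS from q0:
  layer 0: {q0}
  layer 1: {q3}

{q0, q3}


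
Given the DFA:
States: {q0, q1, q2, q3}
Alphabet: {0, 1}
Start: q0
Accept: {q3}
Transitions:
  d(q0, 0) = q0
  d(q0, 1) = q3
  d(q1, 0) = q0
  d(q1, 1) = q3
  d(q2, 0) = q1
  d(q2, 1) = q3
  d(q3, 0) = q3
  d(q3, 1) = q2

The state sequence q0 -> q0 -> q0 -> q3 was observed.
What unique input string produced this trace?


Trace back each transition to find the symbol:
  q0 --[0]--> q0
  q0 --[0]--> q0
  q0 --[1]--> q3

"001"


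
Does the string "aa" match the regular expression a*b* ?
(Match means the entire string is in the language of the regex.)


|string| = 2; first = 'a'; last = 'a'

Yes, "aa" matches a*b*


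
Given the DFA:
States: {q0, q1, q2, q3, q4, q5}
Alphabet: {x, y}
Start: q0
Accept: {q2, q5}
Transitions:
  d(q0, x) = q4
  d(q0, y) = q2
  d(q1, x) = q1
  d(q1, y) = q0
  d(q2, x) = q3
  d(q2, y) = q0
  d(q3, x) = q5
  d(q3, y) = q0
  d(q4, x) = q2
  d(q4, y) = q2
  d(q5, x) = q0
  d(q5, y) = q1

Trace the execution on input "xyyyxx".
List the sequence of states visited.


Input: xyyyxx
d(q0, x) = q4
d(q4, y) = q2
d(q2, y) = q0
d(q0, y) = q2
d(q2, x) = q3
d(q3, x) = q5


q0 -> q4 -> q2 -> q0 -> q2 -> q3 -> q5


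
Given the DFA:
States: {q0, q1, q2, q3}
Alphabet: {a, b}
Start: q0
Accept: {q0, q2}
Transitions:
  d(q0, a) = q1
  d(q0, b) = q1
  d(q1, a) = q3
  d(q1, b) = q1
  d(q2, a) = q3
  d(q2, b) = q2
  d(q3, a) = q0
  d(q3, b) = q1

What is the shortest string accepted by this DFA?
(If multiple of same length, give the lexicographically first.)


BFS by string length (lex-first path to each state shown):
  len 0: q0<-""
Found accept state at length 0.

"" (empty string)


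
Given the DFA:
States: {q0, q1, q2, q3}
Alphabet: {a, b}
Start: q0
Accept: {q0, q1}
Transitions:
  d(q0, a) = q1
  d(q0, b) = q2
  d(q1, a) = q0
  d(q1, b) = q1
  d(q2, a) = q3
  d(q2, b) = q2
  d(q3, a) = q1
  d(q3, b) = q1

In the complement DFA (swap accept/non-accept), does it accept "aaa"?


Trace: q0 -> q1 -> q0 -> q1
Final: q1
Original accept: {q0, q1}
Complement: q1 is in original accept

No, complement rejects (original accepts)


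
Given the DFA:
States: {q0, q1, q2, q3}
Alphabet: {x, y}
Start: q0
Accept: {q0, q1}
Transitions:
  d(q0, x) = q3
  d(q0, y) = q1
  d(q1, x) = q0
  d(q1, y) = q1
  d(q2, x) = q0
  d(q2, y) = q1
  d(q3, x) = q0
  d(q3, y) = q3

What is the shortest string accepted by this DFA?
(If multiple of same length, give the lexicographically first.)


BFS by string length (lex-first path to each state shown):
  len 0: q0<-""
Found accept state at length 0.

"" (empty string)


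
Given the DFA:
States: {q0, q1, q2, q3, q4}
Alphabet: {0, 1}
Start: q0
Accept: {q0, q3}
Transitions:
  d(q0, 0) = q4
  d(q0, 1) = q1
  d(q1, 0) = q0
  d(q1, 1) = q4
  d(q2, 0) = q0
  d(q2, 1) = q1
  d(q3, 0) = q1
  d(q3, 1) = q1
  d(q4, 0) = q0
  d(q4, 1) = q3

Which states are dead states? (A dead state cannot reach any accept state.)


Forward reachability from each state:
  q0 -> reaches accept state q0 (live)
  q1 -> reaches accept state q0 (live)
  q2 -> reaches accept state q0 (live)
  q3 -> reaches accept state q0 (live)
  q4 -> reaches accept state q0 (live)

None (all states can reach an accept state)


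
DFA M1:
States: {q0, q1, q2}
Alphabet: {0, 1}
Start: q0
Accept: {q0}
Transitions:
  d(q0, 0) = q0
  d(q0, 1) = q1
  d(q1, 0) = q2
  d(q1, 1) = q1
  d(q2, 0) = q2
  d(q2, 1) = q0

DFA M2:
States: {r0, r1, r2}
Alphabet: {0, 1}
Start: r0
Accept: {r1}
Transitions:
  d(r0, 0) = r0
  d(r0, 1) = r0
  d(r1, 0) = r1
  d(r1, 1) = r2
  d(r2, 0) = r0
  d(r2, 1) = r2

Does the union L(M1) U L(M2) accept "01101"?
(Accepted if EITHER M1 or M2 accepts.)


M1: final=q0 accepted=True
M2: final=r0 accepted=False

Yes, union accepts


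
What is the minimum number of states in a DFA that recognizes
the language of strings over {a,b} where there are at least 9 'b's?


States: count = 0, 1, ..., 8, and a final '>= 9' state.
Total: 9 + 1 = 10. Accept = '>= 9' state.

10


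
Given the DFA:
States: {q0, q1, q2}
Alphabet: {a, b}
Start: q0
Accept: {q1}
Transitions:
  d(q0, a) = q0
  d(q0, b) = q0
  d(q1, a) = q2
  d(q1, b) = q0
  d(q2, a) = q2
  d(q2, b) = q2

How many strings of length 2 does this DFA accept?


Enumerating all length-2 strings:
  "aa" -> q0 [reject]
  "ab" -> q0 [reject]
  "ba" -> q0 [reject]
  "bb" -> q0 [reject]

0 out of 4


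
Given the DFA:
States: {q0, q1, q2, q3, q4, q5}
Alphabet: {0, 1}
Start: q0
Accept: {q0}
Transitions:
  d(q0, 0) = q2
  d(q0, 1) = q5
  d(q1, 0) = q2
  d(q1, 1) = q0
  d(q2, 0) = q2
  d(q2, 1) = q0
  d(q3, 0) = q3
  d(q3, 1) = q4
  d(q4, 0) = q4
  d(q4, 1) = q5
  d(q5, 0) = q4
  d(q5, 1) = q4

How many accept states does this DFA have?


Accept states listed: {q0}
Counting: q0(1)

1


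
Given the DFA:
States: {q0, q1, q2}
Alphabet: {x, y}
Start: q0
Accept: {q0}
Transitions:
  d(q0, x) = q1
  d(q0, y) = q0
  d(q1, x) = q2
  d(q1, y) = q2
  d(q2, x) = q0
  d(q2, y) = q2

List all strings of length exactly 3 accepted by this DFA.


All strings of length 3: 8 total
Accepted: 3

"xxx", "xyx", "yyy"


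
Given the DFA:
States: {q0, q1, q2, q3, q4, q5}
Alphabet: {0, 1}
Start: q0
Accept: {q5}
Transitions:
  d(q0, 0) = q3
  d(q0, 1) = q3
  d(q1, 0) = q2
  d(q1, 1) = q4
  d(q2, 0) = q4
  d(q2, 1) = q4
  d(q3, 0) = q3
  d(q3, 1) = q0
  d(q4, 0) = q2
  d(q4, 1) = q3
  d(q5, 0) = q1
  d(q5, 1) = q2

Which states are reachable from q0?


BFS from q0:
  layer 0: {q0}
  layer 1: {q3}

{q0, q3}


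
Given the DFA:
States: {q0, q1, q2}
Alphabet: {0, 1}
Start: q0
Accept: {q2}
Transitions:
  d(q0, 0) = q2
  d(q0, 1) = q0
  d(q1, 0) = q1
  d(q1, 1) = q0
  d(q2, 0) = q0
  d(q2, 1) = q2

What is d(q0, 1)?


Looking up transition d(q0, 1)

q0


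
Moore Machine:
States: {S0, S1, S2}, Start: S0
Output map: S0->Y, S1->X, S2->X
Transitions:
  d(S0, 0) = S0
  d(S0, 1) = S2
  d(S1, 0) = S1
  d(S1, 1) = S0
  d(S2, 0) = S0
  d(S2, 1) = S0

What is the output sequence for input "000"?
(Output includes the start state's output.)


Start: S0 (output Y)
  --0--> S0 (output Y)
  --0--> S0 (output Y)
  --0--> S0 (output Y)

"YYYY"


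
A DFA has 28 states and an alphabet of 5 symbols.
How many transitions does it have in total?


Each state has exactly one transition per symbol.
28 * 5 = 140

140


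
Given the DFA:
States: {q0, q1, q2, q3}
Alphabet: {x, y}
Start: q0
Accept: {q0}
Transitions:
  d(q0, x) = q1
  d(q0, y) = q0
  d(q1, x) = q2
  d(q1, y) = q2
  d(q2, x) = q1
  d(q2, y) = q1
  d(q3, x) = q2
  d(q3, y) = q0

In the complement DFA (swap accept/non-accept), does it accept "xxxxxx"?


Trace: q0 -> q1 -> q2 -> q1 -> q2 -> q1 -> q2
Final: q2
Original accept: {q0}
Complement: q2 is not in original accept

Yes, complement accepts (original rejects)


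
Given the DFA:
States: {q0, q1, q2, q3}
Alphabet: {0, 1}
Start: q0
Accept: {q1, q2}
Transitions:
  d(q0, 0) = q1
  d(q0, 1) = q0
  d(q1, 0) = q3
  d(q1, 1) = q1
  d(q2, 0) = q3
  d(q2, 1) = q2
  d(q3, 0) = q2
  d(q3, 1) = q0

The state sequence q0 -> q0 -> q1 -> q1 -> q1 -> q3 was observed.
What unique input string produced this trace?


Trace back each transition to find the symbol:
  q0 --[1]--> q0
  q0 --[0]--> q1
  q1 --[1]--> q1
  q1 --[1]--> q1
  q1 --[0]--> q3

"10110"


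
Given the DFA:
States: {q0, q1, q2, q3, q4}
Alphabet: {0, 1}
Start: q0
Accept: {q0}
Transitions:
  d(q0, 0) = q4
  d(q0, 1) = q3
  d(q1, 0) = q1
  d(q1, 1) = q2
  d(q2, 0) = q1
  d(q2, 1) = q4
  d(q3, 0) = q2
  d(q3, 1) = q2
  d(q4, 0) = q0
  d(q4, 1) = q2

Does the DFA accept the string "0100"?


Trace: q0 -> q4 -> q2 -> q1 -> q1
Final state: q1
Accept states: {q0}

No, rejected (final state q1 is not an accept state)


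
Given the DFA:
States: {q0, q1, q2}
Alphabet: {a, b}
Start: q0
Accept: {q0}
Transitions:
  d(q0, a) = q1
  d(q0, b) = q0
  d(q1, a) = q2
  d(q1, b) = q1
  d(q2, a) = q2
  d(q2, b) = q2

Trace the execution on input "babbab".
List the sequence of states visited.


Input: babbab
d(q0, b) = q0
d(q0, a) = q1
d(q1, b) = q1
d(q1, b) = q1
d(q1, a) = q2
d(q2, b) = q2


q0 -> q0 -> q1 -> q1 -> q1 -> q2 -> q2


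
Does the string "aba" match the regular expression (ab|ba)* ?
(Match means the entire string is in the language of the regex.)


|string| = 3; first = 'a'; last = 'a'

No, "aba" does not match (ab|ba)*


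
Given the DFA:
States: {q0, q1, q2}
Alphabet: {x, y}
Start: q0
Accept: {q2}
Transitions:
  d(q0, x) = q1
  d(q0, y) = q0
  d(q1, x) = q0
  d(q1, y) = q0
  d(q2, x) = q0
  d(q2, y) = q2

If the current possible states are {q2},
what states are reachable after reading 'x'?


Apply transition on 'x' from each current state:
  d(q2, x) = q0

{q0}


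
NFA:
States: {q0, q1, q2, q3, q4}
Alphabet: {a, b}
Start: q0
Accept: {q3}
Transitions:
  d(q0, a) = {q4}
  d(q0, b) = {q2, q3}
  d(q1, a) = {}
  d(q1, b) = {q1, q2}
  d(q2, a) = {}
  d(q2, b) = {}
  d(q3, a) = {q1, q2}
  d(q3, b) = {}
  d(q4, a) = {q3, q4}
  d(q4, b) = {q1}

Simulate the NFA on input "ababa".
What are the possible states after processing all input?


Start: {q0}
  --a--> {q4}
  --b--> {q1}
  --a--> {}
  --b--> {}
  --a--> {}

{} (empty set, no valid transitions)


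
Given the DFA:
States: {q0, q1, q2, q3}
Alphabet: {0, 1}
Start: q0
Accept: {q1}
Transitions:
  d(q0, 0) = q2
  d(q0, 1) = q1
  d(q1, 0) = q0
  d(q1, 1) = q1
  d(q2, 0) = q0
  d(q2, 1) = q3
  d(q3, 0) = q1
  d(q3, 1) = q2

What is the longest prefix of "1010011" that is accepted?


Run the DFA, marking each prefix where the state is accepting:
  "" -> q0 [reject]
  "1" -> q1 [accept]
  "10" -> q0 [reject]
  "101" -> q1 [accept]
  "1010" -> q0 [reject]
  "10100" -> q2 [reject]
  "101001" -> q3 [reject]
  "1010011" -> q2 [reject]

"101"


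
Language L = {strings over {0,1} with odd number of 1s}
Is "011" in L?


count('1') = 2; 2 mod 2 = 0

No, "011" is not in L


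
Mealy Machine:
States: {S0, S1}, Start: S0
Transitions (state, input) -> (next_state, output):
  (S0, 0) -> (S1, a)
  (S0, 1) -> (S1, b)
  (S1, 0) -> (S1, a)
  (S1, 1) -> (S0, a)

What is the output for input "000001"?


Step-by-step:
  (S0, 0) -> (S1, a)
  (S1, 0) -> (S1, a)
  (S1, 0) -> (S1, a)
  (S1, 0) -> (S1, a)
  (S1, 0) -> (S1, a)
  (S1, 1) -> (S0, a)

"aaaaaa"


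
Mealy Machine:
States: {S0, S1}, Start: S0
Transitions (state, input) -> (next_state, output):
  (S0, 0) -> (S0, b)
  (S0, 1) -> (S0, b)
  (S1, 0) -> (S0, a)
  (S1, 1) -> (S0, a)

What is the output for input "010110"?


Step-by-step:
  (S0, 0) -> (S0, b)
  (S0, 1) -> (S0, b)
  (S0, 0) -> (S0, b)
  (S0, 1) -> (S0, b)
  (S0, 1) -> (S0, b)
  (S0, 0) -> (S0, b)

"bbbbbb"


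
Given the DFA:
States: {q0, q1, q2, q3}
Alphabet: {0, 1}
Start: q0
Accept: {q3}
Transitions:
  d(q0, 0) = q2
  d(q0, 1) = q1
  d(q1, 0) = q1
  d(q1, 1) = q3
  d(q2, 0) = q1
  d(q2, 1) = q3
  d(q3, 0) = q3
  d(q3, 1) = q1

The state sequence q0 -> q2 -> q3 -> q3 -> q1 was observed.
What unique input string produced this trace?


Trace back each transition to find the symbol:
  q0 --[0]--> q2
  q2 --[1]--> q3
  q3 --[0]--> q3
  q3 --[1]--> q1

"0101"


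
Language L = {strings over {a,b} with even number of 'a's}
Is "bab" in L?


count('a') = 1; 1 mod 2 = 1

No, "bab" is not in L


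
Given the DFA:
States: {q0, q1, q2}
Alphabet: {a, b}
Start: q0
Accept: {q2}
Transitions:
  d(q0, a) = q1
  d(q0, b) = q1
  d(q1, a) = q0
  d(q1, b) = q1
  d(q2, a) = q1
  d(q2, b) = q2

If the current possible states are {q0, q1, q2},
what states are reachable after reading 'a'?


Apply transition on 'a' from each current state:
  d(q0, a) = q1
  d(q1, a) = q0
  d(q2, a) = q1

{q0, q1}


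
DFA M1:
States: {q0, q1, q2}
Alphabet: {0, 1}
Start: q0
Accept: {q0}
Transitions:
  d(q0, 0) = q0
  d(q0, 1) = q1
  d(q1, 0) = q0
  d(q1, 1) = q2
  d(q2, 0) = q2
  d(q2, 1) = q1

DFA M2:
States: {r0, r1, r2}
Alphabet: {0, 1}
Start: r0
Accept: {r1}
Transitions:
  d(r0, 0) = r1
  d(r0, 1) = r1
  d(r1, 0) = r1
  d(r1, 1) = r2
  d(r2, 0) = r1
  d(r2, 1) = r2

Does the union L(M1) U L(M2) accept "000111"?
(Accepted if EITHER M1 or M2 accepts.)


M1: final=q1 accepted=False
M2: final=r2 accepted=False

No, union rejects (neither accepts)


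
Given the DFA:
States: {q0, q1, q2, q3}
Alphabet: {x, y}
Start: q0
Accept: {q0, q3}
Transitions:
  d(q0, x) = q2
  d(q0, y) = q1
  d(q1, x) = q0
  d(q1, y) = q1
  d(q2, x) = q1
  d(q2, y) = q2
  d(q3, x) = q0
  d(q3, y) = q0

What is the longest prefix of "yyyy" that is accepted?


Run the DFA, marking each prefix where the state is accepting:
  "" -> q0 [accept]
  "y" -> q1 [reject]
  "yy" -> q1 [reject]
  "yyy" -> q1 [reject]
  "yyyy" -> q1 [reject]

""


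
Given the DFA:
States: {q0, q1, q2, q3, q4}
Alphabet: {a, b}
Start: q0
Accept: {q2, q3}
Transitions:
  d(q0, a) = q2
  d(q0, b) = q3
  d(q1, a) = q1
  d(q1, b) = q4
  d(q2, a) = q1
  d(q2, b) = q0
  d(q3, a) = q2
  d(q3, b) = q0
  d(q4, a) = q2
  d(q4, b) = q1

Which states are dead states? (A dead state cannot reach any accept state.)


Forward reachability from each state:
  q0 -> reaches accept state q2 (live)
  q1 -> reaches accept state q2 (live)
  q2 -> reaches accept state q2 (live)
  q3 -> reaches accept state q2 (live)
  q4 -> reaches accept state q2 (live)

None (all states can reach an accept state)


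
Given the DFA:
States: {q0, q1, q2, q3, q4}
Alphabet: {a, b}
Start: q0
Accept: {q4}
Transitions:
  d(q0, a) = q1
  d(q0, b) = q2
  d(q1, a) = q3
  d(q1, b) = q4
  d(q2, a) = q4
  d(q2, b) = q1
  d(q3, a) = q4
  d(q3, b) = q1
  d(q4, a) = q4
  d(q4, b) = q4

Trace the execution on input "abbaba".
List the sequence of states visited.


Input: abbaba
d(q0, a) = q1
d(q1, b) = q4
d(q4, b) = q4
d(q4, a) = q4
d(q4, b) = q4
d(q4, a) = q4


q0 -> q1 -> q4 -> q4 -> q4 -> q4 -> q4


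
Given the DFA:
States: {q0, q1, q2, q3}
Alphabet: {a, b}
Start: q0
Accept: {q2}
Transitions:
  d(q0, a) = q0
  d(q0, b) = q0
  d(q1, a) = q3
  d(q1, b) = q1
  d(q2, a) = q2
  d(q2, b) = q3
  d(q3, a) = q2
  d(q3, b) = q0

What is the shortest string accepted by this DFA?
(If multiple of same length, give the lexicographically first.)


BFS by string length (lex-first path to each state shown):
  len 0: q0<-""
  len 1: q0<-"a"
  len 2: q0<-"aa"
  len 3: q0<-"aaa"
  len 4: q0<-"aaaa"
  len 5: q0<-"aaaaa"
  len 6: q0<-"aaaaaa"
  len 7: q0<-"aaaaaaa"
  len 8: q0<-"aaaaaaaa"

No string accepted (empty language)


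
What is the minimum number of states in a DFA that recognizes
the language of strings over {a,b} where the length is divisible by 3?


States track (length) mod 3.
Need 3 states: one per remainder 0..2; accept = remainder 0.

3


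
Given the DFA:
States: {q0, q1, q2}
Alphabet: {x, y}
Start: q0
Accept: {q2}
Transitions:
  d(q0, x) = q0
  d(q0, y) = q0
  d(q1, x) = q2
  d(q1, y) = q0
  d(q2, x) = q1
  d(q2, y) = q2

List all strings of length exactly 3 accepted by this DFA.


All strings of length 3: 8 total
Accepted: 0

None


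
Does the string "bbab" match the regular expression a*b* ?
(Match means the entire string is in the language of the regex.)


|string| = 4; first = 'b'; last = 'b'

No, "bbab" does not match a*b*


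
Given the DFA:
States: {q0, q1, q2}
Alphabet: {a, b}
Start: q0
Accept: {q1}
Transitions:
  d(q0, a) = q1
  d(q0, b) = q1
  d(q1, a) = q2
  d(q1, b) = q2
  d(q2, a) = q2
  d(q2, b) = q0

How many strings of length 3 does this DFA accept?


Enumerating all length-3 strings:
  "aaa" -> q2 [reject]
  "aab" -> q0 [reject]
  "aba" -> q2 [reject]
  "abb" -> q0 [reject]
  "baa" -> q2 [reject]
  "bab" -> q0 [reject]
  "bba" -> q2 [reject]
  "bbb" -> q0 [reject]

0 out of 8


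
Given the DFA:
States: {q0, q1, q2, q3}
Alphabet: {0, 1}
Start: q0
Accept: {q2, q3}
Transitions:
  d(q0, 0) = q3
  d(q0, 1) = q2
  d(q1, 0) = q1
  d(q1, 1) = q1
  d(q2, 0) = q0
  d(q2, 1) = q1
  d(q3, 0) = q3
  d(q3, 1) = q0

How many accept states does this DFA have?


Accept states listed: {q2, q3}
Counting: q2(1) q3(2)

2


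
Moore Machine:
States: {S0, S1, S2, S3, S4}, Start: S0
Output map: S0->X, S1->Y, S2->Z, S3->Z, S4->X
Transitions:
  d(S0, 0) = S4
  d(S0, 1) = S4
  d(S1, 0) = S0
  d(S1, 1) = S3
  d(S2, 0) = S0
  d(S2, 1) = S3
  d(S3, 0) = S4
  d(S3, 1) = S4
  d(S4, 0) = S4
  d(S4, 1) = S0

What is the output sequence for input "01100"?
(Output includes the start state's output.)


Start: S0 (output X)
  --0--> S4 (output X)
  --1--> S0 (output X)
  --1--> S4 (output X)
  --0--> S4 (output X)
  --0--> S4 (output X)

"XXXXXX"


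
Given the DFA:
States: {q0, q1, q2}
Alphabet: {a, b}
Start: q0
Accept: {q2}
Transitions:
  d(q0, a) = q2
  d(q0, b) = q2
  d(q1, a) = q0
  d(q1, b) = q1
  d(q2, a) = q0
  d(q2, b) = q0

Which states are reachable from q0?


BFS from q0:
  layer 0: {q0}
  layer 1: {q2}

{q0, q2}


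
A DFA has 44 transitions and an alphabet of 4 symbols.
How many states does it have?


Each state has exactly one transition per symbol.
states = transitions / |alphabet| = 44 / 4 = 11

11


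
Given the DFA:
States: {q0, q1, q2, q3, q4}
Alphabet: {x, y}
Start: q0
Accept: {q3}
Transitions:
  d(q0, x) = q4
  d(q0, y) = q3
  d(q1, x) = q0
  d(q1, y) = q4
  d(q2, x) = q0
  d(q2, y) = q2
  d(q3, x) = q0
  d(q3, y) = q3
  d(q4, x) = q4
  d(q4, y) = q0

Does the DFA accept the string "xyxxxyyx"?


Trace: q0 -> q4 -> q0 -> q4 -> q4 -> q4 -> q0 -> q3 -> q0
Final state: q0
Accept states: {q3}

No, rejected (final state q0 is not an accept state)


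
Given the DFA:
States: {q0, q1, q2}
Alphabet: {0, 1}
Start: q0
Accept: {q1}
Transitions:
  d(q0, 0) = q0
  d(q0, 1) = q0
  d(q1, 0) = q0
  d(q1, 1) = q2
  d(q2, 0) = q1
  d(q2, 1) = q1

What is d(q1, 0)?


Looking up transition d(q1, 0)

q0


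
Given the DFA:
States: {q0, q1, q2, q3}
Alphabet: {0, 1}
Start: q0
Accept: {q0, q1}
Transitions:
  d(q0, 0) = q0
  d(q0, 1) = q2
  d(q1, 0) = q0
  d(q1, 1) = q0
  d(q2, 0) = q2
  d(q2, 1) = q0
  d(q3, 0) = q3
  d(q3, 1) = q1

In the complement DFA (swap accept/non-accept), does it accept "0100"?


Trace: q0 -> q0 -> q2 -> q2 -> q2
Final: q2
Original accept: {q0, q1}
Complement: q2 is not in original accept

Yes, complement accepts (original rejects)


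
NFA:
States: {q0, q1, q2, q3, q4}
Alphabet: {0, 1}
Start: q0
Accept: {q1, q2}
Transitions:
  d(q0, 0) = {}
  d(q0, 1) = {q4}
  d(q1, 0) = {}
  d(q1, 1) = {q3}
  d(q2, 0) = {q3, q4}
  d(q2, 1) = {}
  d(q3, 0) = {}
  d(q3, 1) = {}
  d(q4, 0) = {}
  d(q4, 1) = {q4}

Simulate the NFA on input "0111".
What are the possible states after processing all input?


Start: {q0}
  --0--> {}
  --1--> {}
  --1--> {}
  --1--> {}

{} (empty set, no valid transitions)


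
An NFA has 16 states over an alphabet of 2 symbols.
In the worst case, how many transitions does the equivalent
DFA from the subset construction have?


Subset construction: one DFA state per subset of NFA states = 2^16 = 65536 states.
Each DFA state has 2 outgoing transitions: 65536 * 2 = 131072

131072


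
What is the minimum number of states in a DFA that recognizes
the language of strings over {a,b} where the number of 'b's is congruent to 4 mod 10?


States track (count of 'b') mod 10.
Need 10 states: one per remainder 0..9; accept = remainder 4.

10


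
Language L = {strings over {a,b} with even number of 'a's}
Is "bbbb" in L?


count('a') = 0; 0 mod 2 = 0

Yes, "bbbb" is in L


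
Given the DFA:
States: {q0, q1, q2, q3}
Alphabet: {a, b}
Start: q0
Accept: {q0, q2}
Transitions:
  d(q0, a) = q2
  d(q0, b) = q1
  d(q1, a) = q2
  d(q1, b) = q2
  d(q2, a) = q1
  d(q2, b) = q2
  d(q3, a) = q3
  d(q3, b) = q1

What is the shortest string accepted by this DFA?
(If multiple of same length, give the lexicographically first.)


BFS by string length (lex-first path to each state shown):
  len 0: q0<-""
Found accept state at length 0.

"" (empty string)


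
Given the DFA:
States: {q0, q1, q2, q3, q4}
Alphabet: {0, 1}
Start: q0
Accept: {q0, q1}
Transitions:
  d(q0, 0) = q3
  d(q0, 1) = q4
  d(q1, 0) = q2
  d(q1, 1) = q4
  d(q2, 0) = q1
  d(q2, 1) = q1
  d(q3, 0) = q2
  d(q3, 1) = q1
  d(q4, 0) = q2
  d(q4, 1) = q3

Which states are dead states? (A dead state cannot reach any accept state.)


Forward reachability from each state:
  q0 -> reaches accept state q0 (live)
  q1 -> reaches accept state q1 (live)
  q2 -> reaches accept state q1 (live)
  q3 -> reaches accept state q1 (live)
  q4 -> reaches accept state q1 (live)

None (all states can reach an accept state)


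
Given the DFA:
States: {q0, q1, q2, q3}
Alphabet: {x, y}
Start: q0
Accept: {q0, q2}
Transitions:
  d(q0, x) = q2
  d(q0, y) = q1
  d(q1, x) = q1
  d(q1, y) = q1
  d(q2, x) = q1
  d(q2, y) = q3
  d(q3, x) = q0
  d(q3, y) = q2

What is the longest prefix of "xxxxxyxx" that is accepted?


Run the DFA, marking each prefix where the state is accepting:
  "" -> q0 [accept]
  "x" -> q2 [accept]
  "xx" -> q1 [reject]
  "xxx" -> q1 [reject]
  "xxxx" -> q1 [reject]
  "xxxxx" -> q1 [reject]
  "xxxxxy" -> q1 [reject]
  "xxxxxyx" -> q1 [reject]
  "xxxxxyxx" -> q1 [reject]

"x"


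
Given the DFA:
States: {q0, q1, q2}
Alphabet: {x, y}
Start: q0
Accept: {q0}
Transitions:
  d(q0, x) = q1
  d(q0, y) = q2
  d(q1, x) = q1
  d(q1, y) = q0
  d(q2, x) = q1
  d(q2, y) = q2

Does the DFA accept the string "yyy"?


Trace: q0 -> q2 -> q2 -> q2
Final state: q2
Accept states: {q0}

No, rejected (final state q2 is not an accept state)


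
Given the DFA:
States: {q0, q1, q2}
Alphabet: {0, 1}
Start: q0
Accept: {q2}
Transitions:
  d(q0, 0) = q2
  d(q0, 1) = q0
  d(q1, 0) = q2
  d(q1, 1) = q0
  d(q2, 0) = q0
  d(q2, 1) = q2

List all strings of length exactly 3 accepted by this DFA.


All strings of length 3: 8 total
Accepted: 4

"000", "011", "101", "110"


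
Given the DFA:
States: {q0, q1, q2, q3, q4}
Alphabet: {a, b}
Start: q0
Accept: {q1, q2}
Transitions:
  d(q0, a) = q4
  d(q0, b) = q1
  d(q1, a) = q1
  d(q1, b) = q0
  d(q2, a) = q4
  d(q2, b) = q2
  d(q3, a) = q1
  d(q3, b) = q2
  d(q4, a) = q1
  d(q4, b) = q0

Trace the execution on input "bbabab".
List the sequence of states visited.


Input: bbabab
d(q0, b) = q1
d(q1, b) = q0
d(q0, a) = q4
d(q4, b) = q0
d(q0, a) = q4
d(q4, b) = q0


q0 -> q1 -> q0 -> q4 -> q0 -> q4 -> q0


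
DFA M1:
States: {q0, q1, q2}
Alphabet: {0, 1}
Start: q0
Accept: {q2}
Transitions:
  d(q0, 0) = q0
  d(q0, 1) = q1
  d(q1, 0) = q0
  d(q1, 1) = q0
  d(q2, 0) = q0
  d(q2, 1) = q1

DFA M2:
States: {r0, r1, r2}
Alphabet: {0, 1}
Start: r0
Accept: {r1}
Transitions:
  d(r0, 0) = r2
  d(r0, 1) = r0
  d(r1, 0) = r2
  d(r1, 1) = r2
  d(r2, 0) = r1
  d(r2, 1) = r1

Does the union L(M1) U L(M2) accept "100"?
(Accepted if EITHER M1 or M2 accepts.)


M1: final=q0 accepted=False
M2: final=r1 accepted=True

Yes, union accepts


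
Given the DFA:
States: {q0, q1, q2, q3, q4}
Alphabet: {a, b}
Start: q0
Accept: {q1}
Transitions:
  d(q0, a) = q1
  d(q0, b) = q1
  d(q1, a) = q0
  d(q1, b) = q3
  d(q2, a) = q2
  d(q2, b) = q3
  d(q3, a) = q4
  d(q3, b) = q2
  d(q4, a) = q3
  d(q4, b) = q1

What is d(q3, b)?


Looking up transition d(q3, b)

q2


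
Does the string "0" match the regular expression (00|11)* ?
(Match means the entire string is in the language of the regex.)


|string| = 1; first = '0'; last = '0'

No, "0" does not match (00|11)*


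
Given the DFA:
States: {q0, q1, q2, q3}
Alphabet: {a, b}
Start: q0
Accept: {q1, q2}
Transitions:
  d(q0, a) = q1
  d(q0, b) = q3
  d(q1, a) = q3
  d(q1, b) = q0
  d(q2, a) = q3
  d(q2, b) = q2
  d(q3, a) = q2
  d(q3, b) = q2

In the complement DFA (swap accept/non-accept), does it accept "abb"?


Trace: q0 -> q1 -> q0 -> q3
Final: q3
Original accept: {q1, q2}
Complement: q3 is not in original accept

Yes, complement accepts (original rejects)


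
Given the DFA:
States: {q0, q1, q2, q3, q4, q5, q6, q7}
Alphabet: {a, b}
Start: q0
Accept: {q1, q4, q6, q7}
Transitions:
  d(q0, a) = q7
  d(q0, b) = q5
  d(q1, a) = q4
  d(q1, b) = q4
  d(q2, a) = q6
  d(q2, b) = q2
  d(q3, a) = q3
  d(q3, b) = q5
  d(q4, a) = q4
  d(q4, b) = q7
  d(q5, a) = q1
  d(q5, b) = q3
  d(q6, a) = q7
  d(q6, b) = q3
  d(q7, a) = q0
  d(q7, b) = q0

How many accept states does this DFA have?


Accept states listed: {q1, q4, q6, q7}
Counting: q1(1) q4(2) q6(3) q7(4)

4


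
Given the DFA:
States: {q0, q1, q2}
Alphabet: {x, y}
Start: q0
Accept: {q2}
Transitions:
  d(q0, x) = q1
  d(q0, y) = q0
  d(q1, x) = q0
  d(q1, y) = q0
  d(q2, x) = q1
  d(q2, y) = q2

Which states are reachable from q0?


BFS from q0:
  layer 0: {q0}
  layer 1: {q1}

{q0, q1}


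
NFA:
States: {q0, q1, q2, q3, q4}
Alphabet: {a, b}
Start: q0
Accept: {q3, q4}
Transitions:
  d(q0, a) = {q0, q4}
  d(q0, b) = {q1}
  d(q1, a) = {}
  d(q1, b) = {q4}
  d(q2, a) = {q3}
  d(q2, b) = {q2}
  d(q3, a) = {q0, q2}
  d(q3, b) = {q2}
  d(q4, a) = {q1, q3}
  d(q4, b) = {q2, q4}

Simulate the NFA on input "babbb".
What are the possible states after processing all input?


Start: {q0}
  --b--> {q1}
  --a--> {}
  --b--> {}
  --b--> {}
  --b--> {}

{} (empty set, no valid transitions)


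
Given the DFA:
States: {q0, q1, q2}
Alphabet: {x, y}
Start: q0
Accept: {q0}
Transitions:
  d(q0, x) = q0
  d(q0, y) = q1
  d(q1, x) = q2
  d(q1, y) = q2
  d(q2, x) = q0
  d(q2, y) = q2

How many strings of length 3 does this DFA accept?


Enumerating all length-3 strings:
  "xxx" -> q0 [accept]
  "xxy" -> q1 [reject]
  "xyx" -> q2 [reject]
  "xyy" -> q2 [reject]
  "yxx" -> q0 [accept]
  "yxy" -> q2 [reject]
  "yyx" -> q0 [accept]
  "yyy" -> q2 [reject]

3 out of 8


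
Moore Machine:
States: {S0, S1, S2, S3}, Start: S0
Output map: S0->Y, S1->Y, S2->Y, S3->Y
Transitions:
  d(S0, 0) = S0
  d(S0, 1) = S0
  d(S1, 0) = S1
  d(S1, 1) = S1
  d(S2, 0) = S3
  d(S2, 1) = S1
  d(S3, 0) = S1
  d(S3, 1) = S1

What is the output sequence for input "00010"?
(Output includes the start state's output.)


Start: S0 (output Y)
  --0--> S0 (output Y)
  --0--> S0 (output Y)
  --0--> S0 (output Y)
  --1--> S0 (output Y)
  --0--> S0 (output Y)

"YYYYYY"


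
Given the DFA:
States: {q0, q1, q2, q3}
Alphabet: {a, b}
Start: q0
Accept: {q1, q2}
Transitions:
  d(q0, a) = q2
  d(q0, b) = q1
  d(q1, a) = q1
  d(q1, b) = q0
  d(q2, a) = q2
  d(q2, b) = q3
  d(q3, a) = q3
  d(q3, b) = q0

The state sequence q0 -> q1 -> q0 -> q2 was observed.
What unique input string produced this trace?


Trace back each transition to find the symbol:
  q0 --[b]--> q1
  q1 --[b]--> q0
  q0 --[a]--> q2

"bba"


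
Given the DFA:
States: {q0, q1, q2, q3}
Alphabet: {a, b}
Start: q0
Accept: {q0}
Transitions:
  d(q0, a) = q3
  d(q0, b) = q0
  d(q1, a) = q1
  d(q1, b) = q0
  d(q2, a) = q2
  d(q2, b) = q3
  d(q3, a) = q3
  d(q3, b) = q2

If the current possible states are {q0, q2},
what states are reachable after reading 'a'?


Apply transition on 'a' from each current state:
  d(q0, a) = q3
  d(q2, a) = q2

{q2, q3}


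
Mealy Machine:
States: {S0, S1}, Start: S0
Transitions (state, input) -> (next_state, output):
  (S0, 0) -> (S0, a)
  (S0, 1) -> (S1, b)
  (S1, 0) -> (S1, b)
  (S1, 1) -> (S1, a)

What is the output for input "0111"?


Step-by-step:
  (S0, 0) -> (S0, a)
  (S0, 1) -> (S1, b)
  (S1, 1) -> (S1, a)
  (S1, 1) -> (S1, a)

"abaa"


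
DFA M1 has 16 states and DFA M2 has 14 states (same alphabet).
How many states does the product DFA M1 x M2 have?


Product construction pairs every M1 state with every M2 state.
16 * 14 = 224

224


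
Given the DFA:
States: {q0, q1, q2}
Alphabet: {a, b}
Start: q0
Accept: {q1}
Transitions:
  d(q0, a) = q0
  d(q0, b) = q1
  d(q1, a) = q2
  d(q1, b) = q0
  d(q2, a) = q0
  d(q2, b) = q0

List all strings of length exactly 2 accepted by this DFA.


All strings of length 2: 4 total
Accepted: 1

"ab"


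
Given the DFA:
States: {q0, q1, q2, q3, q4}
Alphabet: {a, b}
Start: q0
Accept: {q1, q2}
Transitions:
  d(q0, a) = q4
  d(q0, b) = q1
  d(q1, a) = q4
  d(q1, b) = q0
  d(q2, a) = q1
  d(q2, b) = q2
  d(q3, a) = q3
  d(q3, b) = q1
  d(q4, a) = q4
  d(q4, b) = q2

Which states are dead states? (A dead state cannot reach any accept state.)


Forward reachability from each state:
  q0 -> reaches accept state q1 (live)
  q1 -> reaches accept state q1 (live)
  q2 -> reaches accept state q1 (live)
  q3 -> reaches accept state q1 (live)
  q4 -> reaches accept state q1 (live)

None (all states can reach an accept state)


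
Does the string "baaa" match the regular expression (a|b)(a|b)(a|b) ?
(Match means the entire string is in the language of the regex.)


|string| = 4; first = 'b'; last = 'a'

No, "baaa" does not match (a|b)(a|b)(a|b)


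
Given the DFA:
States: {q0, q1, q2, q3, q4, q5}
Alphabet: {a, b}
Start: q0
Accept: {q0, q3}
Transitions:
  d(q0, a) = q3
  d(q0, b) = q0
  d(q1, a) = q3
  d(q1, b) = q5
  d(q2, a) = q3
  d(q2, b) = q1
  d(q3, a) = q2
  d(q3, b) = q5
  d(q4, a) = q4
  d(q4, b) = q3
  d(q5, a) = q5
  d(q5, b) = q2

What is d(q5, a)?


Looking up transition d(q5, a)

q5


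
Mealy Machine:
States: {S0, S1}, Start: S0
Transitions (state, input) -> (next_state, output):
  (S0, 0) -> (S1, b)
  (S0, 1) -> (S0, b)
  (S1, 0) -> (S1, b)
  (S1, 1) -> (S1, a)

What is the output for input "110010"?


Step-by-step:
  (S0, 1) -> (S0, b)
  (S0, 1) -> (S0, b)
  (S0, 0) -> (S1, b)
  (S1, 0) -> (S1, b)
  (S1, 1) -> (S1, a)
  (S1, 0) -> (S1, b)

"bbbbab"


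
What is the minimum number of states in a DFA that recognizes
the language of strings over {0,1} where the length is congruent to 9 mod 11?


States track (length) mod 11.
Need 11 states: one per remainder 0..10; accept = remainder 9.

11


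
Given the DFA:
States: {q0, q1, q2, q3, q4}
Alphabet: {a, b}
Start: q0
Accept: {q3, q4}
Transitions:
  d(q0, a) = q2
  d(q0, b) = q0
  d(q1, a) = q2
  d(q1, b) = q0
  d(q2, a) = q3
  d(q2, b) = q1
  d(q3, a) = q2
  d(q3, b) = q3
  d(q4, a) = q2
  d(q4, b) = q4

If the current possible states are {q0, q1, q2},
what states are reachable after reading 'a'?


Apply transition on 'a' from each current state:
  d(q0, a) = q2
  d(q1, a) = q2
  d(q2, a) = q3

{q2, q3}


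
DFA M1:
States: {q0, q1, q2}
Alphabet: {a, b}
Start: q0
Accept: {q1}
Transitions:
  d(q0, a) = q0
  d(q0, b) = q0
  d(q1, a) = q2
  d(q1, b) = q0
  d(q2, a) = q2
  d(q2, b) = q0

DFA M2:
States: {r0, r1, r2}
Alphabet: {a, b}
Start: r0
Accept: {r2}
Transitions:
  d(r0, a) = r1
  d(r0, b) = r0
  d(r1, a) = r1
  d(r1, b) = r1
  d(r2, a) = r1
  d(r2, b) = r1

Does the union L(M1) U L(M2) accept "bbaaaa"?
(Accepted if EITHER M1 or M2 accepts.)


M1: final=q0 accepted=False
M2: final=r1 accepted=False

No, union rejects (neither accepts)


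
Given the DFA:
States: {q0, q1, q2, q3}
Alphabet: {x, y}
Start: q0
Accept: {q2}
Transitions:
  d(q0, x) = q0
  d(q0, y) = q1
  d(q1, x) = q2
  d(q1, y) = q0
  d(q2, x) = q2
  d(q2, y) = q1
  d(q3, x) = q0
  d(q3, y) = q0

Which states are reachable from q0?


BFS from q0:
  layer 0: {q0}
  layer 1: {q1}
  layer 2: {q2}

{q0, q1, q2}


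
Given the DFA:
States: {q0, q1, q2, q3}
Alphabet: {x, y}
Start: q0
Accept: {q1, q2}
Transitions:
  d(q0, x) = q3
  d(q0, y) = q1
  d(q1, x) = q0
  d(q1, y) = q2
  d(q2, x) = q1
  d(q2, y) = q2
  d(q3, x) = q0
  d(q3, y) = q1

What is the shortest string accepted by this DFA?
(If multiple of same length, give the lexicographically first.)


BFS by string length (lex-first path to each state shown):
  len 0: q0<-""
  len 1: q1<-"y", q3<-"x"
Found accept state at length 1.

"y"


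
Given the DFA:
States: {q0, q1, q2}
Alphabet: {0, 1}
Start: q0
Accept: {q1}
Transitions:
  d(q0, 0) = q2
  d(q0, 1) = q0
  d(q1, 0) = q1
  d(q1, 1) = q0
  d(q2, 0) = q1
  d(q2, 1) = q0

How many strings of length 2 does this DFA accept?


Enumerating all length-2 strings:
  "00" -> q1 [accept]
  "01" -> q0 [reject]
  "10" -> q2 [reject]
  "11" -> q0 [reject]

1 out of 4


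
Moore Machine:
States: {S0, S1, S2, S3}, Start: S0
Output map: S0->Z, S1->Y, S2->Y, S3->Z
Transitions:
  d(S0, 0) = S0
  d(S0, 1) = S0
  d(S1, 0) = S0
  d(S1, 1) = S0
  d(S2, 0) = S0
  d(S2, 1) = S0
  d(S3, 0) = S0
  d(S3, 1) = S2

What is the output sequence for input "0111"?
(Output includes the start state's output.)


Start: S0 (output Z)
  --0--> S0 (output Z)
  --1--> S0 (output Z)
  --1--> S0 (output Z)
  --1--> S0 (output Z)

"ZZZZZ"


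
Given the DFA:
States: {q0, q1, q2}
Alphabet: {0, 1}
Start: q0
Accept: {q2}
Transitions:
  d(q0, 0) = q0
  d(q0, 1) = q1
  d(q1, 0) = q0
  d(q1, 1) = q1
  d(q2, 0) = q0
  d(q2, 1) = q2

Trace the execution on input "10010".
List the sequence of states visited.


Input: 10010
d(q0, 1) = q1
d(q1, 0) = q0
d(q0, 0) = q0
d(q0, 1) = q1
d(q1, 0) = q0


q0 -> q1 -> q0 -> q0 -> q1 -> q0


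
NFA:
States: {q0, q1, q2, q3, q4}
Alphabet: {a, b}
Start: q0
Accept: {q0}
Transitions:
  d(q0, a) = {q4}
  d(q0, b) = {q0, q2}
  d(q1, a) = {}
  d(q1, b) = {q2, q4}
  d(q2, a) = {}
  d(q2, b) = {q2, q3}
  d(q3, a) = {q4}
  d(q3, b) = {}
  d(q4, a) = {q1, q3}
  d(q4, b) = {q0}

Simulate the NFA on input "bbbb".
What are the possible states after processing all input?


Start: {q0}
  --b--> {q0, q2}
  --b--> {q0, q2, q3}
  --b--> {q0, q2, q3}
  --b--> {q0, q2, q3}

{q0, q2, q3}


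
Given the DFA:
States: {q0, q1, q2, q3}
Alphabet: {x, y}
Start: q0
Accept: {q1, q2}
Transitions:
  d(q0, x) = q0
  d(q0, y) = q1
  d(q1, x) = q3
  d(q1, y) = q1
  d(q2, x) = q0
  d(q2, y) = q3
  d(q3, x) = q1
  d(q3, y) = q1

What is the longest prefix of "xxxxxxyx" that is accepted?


Run the DFA, marking each prefix where the state is accepting:
  "" -> q0 [reject]
  "x" -> q0 [reject]
  "xx" -> q0 [reject]
  "xxx" -> q0 [reject]
  "xxxx" -> q0 [reject]
  "xxxxx" -> q0 [reject]
  "xxxxxx" -> q0 [reject]
  "xxxxxxy" -> q1 [accept]
  "xxxxxxyx" -> q3 [reject]

"xxxxxxy"


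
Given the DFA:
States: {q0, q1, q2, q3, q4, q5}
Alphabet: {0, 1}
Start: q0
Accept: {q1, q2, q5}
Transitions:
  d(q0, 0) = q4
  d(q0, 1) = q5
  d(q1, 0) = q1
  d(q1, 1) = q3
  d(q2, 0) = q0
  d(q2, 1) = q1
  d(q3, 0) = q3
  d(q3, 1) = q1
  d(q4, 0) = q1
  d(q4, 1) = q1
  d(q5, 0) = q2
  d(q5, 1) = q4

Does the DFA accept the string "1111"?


Trace: q0 -> q5 -> q4 -> q1 -> q3
Final state: q3
Accept states: {q1, q2, q5}

No, rejected (final state q3 is not an accept state)


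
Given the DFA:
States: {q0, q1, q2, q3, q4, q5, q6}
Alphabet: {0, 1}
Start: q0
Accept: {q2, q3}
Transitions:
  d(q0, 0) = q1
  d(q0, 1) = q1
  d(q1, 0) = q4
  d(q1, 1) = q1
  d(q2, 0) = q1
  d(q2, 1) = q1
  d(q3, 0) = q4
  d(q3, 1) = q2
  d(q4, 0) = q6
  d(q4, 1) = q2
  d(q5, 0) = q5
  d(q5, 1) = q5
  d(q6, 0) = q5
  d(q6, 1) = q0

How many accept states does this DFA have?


Accept states listed: {q2, q3}
Counting: q2(1) q3(2)

2


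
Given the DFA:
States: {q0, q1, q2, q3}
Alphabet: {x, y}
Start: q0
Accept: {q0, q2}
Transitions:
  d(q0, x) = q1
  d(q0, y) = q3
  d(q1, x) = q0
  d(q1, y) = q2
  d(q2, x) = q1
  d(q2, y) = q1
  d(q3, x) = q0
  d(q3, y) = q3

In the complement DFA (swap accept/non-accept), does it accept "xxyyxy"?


Trace: q0 -> q1 -> q0 -> q3 -> q3 -> q0 -> q3
Final: q3
Original accept: {q0, q2}
Complement: q3 is not in original accept

Yes, complement accepts (original rejects)
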